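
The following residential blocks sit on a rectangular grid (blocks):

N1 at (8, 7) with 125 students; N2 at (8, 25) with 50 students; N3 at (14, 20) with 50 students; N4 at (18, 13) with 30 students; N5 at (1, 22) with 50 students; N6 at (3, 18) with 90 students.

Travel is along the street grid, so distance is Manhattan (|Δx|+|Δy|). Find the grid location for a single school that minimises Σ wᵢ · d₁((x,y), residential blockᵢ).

Manhattan distance separates: Σwᵢ(|x−xᵢ|+|y−yᵢ|) = Σwᵢ|x−xᵢ| + Σwᵢ|y−yᵢ|, so x and y are optimised independently as 1-D weighted medians.
Total weight W = 395; half = 197.5.
x-coordinate, sorted with cumulative weight:
  x=1 (N5, w=50) cum 50
  x=3 (N6, w=90) cum 140
  x=8 (N1, w=125) cum 265  ← median
  x=8 (N2, w=50) cum 315
  x=14 (N3, w=50) cum 365
  x=18 (N4, w=30) cum 395
⇒ x* = 8
y-coordinate, sorted with cumulative weight:
  y=7 (N1, w=125) cum 125
  y=13 (N4, w=30) cum 155
  y=18 (N6, w=90) cum 245  ← median
  y=20 (N3, w=50) cum 295
  y=22 (N5, w=50) cum 345
  y=25 (N2, w=50) cum 395
⇒ y* = 18

(8, 18)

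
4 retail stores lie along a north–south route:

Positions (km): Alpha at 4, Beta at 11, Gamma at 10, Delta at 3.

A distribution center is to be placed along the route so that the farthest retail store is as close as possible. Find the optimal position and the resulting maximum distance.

The 1-center on a line is the midpoint of the two extreme points: leftmost at 3, rightmost at 11.
Optimal location = (3 + 11)/2 = 7; maximum distance = (11 − 3)/2 = 4.

location 7, max distance 4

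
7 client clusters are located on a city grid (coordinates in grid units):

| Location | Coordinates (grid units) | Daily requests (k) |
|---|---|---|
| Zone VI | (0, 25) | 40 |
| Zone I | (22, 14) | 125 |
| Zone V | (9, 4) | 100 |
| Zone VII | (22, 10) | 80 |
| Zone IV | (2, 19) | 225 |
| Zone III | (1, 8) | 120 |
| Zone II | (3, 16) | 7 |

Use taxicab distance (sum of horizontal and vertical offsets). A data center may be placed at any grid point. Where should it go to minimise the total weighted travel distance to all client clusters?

Manhattan distance separates: Σwᵢ(|x−xᵢ|+|y−yᵢ|) = Σwᵢ|x−xᵢ| + Σwᵢ|y−yᵢ|, so x and y are optimised independently as 1-D weighted medians.
Total weight W = 697; half = 348.5.
x-coordinate, sorted with cumulative weight:
  x=0 (Zone VI, w=40) cum 40
  x=1 (Zone III, w=120) cum 160
  x=2 (Zone IV, w=225) cum 385  ← median
  x=3 (Zone II, w=7) cum 392
  x=9 (Zone V, w=100) cum 492
  x=22 (Zone I, w=125) cum 617
  x=22 (Zone VII, w=80) cum 697
⇒ x* = 2
y-coordinate, sorted with cumulative weight:
  y=4 (Zone V, w=100) cum 100
  y=8 (Zone III, w=120) cum 220
  y=10 (Zone VII, w=80) cum 300
  y=14 (Zone I, w=125) cum 425  ← median
  y=16 (Zone II, w=7) cum 432
  y=19 (Zone IV, w=225) cum 657
  y=25 (Zone VI, w=40) cum 697
⇒ y* = 14

(2, 14)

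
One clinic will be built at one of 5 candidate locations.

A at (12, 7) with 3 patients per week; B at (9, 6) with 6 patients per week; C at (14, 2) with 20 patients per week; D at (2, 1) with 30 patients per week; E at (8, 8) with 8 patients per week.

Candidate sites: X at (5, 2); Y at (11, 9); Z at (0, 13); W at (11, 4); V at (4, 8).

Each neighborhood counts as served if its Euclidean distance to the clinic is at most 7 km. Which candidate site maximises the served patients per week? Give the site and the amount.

Coverage radius r = 7 km; a point is covered iff (Δx)²+(Δy)² ≤ 7² = 49.
  X (5, 2): covers {B, D, E} → 44
  Y (11, 9): covers {A, B, E} → 17
  Z (0, 13): covers {none} → 0
  W (11, 4): covers {A, B, C, E} → 37
  V (4, 8): covers {B, E} → 14
Maximum coverage at X: 44 patients per week.

X, covering 44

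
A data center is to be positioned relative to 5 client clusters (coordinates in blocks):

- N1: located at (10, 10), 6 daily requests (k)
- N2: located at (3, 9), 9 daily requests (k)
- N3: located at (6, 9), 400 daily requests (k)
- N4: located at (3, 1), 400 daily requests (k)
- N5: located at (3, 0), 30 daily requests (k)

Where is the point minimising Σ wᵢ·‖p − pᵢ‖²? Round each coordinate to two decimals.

(4.47, 4.90)

The minimiser of Σwᵢ‖p−pᵢ‖² is the weighted centroid p* = (Σwᵢpᵢ)/(Σwᵢ).
Σwᵢ = 845.
Σwᵢxᵢ = 6·10 + 9·3 + 400·6 + 400·3 + 30·3 = 3777.
Σwᵢyᵢ = 6·10 + 9·9 + 400·9 + 400·1 + 30·0 = 4141.
x* = 3777/845 = 4.47, y* = 4141/845 = 4.90.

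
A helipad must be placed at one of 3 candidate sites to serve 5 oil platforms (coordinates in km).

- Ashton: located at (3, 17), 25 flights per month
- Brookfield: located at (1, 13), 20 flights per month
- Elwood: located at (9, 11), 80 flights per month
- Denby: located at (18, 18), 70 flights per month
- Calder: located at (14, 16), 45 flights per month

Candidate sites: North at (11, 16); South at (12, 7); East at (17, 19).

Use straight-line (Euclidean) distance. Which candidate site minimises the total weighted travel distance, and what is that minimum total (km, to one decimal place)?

North, total 1485.8 km

Total weighted distance at each candidate:
  North (11, 16): total = 1485.8
  South (12, 7): total = 2278.9
  East (17, 19): total = 1890.3
Minimum is at North with total 1485.8 km.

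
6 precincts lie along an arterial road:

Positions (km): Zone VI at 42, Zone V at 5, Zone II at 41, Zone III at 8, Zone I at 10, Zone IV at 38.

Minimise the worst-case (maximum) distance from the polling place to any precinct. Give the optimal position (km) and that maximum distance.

The 1-center on a line is the midpoint of the two extreme points: leftmost at 5, rightmost at 42.
Optimal location = (5 + 42)/2 = 23.5; maximum distance = (42 − 5)/2 = 18.5.

location 23.5, max distance 18.5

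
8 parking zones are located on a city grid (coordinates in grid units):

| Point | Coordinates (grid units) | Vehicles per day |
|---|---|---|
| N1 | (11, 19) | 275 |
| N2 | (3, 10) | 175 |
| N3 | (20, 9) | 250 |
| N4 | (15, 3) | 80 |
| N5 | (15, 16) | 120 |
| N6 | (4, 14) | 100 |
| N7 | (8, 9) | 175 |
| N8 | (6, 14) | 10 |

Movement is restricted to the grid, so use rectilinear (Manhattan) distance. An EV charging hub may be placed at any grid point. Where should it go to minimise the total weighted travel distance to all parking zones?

Manhattan distance separates: Σwᵢ(|x−xᵢ|+|y−yᵢ|) = Σwᵢ|x−xᵢ| + Σwᵢ|y−yᵢ|, so x and y are optimised independently as 1-D weighted medians.
Total weight W = 1185; half = 592.5.
x-coordinate, sorted with cumulative weight:
  x=3 (N2, w=175) cum 175
  x=4 (N6, w=100) cum 275
  x=6 (N8, w=10) cum 285
  x=8 (N7, w=175) cum 460
  x=11 (N1, w=275) cum 735  ← median
  x=15 (N4, w=80) cum 815
  x=15 (N5, w=120) cum 935
  x=20 (N3, w=250) cum 1185
⇒ x* = 11
y-coordinate, sorted with cumulative weight:
  y=3 (N4, w=80) cum 80
  y=9 (N3, w=250) cum 330
  y=9 (N7, w=175) cum 505
  y=10 (N2, w=175) cum 680  ← median
  y=14 (N6, w=100) cum 780
  y=14 (N8, w=10) cum 790
  y=16 (N5, w=120) cum 910
  y=19 (N1, w=275) cum 1185
⇒ y* = 10

(11, 10)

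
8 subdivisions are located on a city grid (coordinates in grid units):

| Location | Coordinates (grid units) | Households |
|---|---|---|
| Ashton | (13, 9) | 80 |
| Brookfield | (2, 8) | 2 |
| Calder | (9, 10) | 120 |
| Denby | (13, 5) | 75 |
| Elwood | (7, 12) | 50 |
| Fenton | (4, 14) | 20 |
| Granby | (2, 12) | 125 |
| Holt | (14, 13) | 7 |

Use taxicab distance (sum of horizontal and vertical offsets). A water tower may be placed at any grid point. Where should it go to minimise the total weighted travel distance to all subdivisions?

Manhattan distance separates: Σwᵢ(|x−xᵢ|+|y−yᵢ|) = Σwᵢ|x−xᵢ| + Σwᵢ|y−yᵢ|, so x and y are optimised independently as 1-D weighted medians.
Total weight W = 479; half = 239.5.
x-coordinate, sorted with cumulative weight:
  x=2 (Brookfield, w=2) cum 2
  x=2 (Granby, w=125) cum 127
  x=4 (Fenton, w=20) cum 147
  x=7 (Elwood, w=50) cum 197
  x=9 (Calder, w=120) cum 317  ← median
  x=13 (Ashton, w=80) cum 397
  x=13 (Denby, w=75) cum 472
  x=14 (Holt, w=7) cum 479
⇒ x* = 9
y-coordinate, sorted with cumulative weight:
  y=5 (Denby, w=75) cum 75
  y=8 (Brookfield, w=2) cum 77
  y=9 (Ashton, w=80) cum 157
  y=10 (Calder, w=120) cum 277  ← median
  y=12 (Elwood, w=50) cum 327
  y=12 (Granby, w=125) cum 452
  y=13 (Holt, w=7) cum 459
  y=14 (Fenton, w=20) cum 479
⇒ y* = 10

(9, 10)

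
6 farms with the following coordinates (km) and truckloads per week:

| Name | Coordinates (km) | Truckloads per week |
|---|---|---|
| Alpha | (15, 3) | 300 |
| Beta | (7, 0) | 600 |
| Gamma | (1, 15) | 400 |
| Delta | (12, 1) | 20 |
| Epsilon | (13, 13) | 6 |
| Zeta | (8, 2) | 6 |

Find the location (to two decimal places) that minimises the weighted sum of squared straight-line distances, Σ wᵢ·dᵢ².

The minimiser of Σwᵢ‖p−pᵢ‖² is the weighted centroid p* = (Σwᵢpᵢ)/(Σwᵢ).
Σwᵢ = 1332.
Σwᵢxᵢ = 300·15 + 600·7 + 400·1 + 20·12 + 6·13 + 6·8 = 9466.
Σwᵢyᵢ = 300·3 + 600·0 + 400·15 + 20·1 + 6·13 + 6·2 = 7010.
x* = 9466/1332 = 7.11, y* = 7010/1332 = 5.26.

(7.11, 5.26)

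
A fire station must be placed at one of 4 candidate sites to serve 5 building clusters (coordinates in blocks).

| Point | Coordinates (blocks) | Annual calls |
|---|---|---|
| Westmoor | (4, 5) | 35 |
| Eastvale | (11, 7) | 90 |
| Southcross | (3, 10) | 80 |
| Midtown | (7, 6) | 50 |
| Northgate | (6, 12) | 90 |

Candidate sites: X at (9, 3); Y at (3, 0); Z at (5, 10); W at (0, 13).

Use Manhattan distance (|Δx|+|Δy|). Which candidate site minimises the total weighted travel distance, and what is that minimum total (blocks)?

Z, total 1750 blocks

Total weighted distance at each candidate:
  X (9, 3): total = 3155
  Y (3, 0): total = 4210
  Z (5, 10): total = 1750
  W (0, 13): total = 3760
Minimum is at Z with total 1750 blocks.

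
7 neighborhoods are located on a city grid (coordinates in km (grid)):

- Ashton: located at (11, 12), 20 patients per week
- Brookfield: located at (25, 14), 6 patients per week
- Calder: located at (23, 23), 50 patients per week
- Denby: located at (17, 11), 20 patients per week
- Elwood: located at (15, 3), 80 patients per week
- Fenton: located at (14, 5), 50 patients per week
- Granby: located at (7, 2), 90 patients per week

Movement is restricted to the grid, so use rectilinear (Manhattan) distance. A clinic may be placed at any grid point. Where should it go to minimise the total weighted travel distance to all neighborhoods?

(14, 3)

Manhattan distance separates: Σwᵢ(|x−xᵢ|+|y−yᵢ|) = Σwᵢ|x−xᵢ| + Σwᵢ|y−yᵢ|, so x and y are optimised independently as 1-D weighted medians.
Total weight W = 316; half = 158.
x-coordinate, sorted with cumulative weight:
  x=7 (Granby, w=90) cum 90
  x=11 (Ashton, w=20) cum 110
  x=14 (Fenton, w=50) cum 160  ← median
  x=15 (Elwood, w=80) cum 240
  x=17 (Denby, w=20) cum 260
  x=23 (Calder, w=50) cum 310
  x=25 (Brookfield, w=6) cum 316
⇒ x* = 14
y-coordinate, sorted with cumulative weight:
  y=2 (Granby, w=90) cum 90
  y=3 (Elwood, w=80) cum 170  ← median
  y=5 (Fenton, w=50) cum 220
  y=11 (Denby, w=20) cum 240
  y=12 (Ashton, w=20) cum 260
  y=14 (Brookfield, w=6) cum 266
  y=23 (Calder, w=50) cum 316
⇒ y* = 3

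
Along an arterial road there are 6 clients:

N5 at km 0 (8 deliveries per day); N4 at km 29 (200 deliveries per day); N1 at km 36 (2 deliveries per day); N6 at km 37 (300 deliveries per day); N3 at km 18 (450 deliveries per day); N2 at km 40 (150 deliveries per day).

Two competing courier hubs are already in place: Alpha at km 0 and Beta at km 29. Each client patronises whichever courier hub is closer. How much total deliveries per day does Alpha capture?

The indifferent point is the midpoint (0+29)/2 = 14.5; clients left of it (closer to Alpha at 0) go to Alpha, those right go to Beta.
  N5 at 0 (w=8) → Alpha
  N3 at 18 (w=450) → Beta
  N4 at 29 (w=200) → Beta
  N1 at 36 (w=2) → Beta
  N6 at 37 (w=300) → Beta
  N2 at 40 (w=150) → Beta
Alpha captures 8; Beta captures 1102.

8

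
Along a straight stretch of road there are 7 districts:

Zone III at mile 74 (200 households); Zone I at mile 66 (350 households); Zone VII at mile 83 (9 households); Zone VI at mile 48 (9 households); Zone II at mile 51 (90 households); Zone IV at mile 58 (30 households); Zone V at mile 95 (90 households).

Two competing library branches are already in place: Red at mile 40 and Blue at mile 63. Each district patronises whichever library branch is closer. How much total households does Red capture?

The indifferent point is the midpoint (40+63)/2 = 51.5; districts left of it (closer to Red at 40) go to Red, those right go to Blue.
  Zone VI at 48 (w=9) → Red
  Zone II at 51 (w=90) → Red
  Zone IV at 58 (w=30) → Blue
  Zone I at 66 (w=350) → Blue
  Zone III at 74 (w=200) → Blue
  Zone VII at 83 (w=9) → Blue
  Zone V at 95 (w=90) → Blue
Red captures 99; Blue captures 679.

99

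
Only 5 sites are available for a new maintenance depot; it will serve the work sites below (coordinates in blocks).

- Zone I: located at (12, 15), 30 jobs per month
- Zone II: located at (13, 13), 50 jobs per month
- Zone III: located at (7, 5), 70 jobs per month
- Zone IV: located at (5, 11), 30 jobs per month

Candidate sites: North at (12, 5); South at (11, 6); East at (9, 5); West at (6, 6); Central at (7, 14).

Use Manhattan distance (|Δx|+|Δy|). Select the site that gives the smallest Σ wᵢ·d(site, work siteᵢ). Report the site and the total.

Total weighted distance at each candidate:
  North (12, 5): total = 1490
  South (11, 6): total = 1430
  East (9, 5): total = 1430
  West (6, 6): total = 1470
  Central (7, 14): total = 1310
Minimum is at Central with total 1310 blocks.

Central, total 1310 blocks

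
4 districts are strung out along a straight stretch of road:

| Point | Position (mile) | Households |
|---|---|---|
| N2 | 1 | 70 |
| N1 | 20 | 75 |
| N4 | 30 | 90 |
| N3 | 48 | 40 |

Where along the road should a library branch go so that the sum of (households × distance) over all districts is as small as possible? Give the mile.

x = 20

For a sum of weighted absolute distances on a line, the optimum is the weighted median (not the mean). Total weight W = 275; half-weight = 137.5.
Sort by position and accumulate weight:
  mile 1 (N2, w=70) → cum 70
  mile 20 (N1, w=75) → cum 145  ≥ 137.5 → median here
  mile 30 (N4, w=90) → cum 235
  mile 48 (N3, w=40) → cum 275
Optimal location: mile 20.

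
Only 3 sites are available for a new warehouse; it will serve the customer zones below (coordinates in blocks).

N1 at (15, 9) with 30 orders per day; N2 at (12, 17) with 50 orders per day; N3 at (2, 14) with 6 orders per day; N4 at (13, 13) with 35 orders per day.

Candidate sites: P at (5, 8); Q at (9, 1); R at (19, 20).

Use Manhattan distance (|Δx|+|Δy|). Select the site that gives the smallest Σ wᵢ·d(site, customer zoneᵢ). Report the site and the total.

R, total 1543 blocks

Total weighted distance at each candidate:
  P (5, 8): total = 1639
  Q (9, 1): total = 2050
  R (19, 20): total = 1543
Minimum is at R with total 1543 blocks.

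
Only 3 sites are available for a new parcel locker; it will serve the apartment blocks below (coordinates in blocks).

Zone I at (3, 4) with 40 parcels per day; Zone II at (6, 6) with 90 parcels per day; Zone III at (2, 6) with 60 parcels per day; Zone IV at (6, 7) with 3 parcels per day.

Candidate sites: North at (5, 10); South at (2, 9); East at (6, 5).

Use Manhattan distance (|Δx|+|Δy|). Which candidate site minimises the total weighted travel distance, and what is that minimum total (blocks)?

Total weighted distance at each candidate:
  North (5, 10): total = 1202
  South (2, 9): total = 1068
  East (6, 5): total = 556
Minimum is at East with total 556 blocks.

East, total 556 blocks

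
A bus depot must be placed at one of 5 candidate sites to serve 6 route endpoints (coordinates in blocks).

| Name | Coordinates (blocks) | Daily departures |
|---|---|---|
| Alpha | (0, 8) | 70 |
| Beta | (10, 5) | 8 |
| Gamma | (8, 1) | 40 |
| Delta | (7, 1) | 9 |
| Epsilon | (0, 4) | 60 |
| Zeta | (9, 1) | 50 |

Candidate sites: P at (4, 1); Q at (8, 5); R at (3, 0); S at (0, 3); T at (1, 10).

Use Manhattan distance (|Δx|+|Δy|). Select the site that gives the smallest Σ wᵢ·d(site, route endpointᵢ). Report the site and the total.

S, total 1537 blocks

Total weighted distance at each candidate:
  P (4, 1): total = 1707
  Q (8, 5): total = 1781
  R (3, 0): total = 1921
  S (0, 3): total = 1537
  T (1, 10): total = 2367
Minimum is at S with total 1537 blocks.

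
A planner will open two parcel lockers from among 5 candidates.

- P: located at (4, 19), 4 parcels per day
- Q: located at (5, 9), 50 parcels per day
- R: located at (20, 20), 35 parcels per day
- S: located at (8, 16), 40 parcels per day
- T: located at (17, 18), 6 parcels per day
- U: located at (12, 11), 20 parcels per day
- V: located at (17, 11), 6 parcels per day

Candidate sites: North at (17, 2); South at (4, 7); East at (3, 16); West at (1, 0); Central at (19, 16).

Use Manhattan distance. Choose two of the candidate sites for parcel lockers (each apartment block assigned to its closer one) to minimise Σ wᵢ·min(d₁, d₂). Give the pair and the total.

{South, Central}, total 1119

Evaluate every pair (each demand assigned to the nearer of the two):
  {South, Central}: total = 1119
  {East, Central}: total = 1147
  {South, East}: total = 1539
  {West, Central}: total = 1643
  {North, East}: total = 1831
  {North, South}: total = 1843
  {East, West}: total = 1891
  {North, Central}: total = 1943
  {South, West}: total = 2219
  {North, West}: total = 2823
Best pair: {South, Central} with total 1119.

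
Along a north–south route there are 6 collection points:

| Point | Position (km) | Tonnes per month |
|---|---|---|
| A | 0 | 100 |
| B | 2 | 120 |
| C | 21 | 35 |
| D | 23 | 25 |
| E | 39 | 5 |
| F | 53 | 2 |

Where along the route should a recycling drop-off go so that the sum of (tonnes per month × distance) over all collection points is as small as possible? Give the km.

x = 2

For a sum of weighted absolute distances on a line, the optimum is the weighted median (not the mean). Total weight W = 287; half-weight = 143.5.
Sort by position and accumulate weight:
  km 0 (A, w=100) → cum 100
  km 2 (B, w=120) → cum 220  ≥ 143.5 → median here
  km 21 (C, w=35) → cum 255
  km 23 (D, w=25) → cum 280
  km 39 (E, w=5) → cum 285
  km 53 (F, w=2) → cum 287
Optimal location: km 2.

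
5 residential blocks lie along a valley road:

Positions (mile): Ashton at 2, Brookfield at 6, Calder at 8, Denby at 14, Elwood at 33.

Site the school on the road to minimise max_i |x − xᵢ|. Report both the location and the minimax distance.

The 1-center on a line is the midpoint of the two extreme points: leftmost at 2, rightmost at 33.
Optimal location = (2 + 33)/2 = 17.5; maximum distance = (33 − 2)/2 = 15.5.

location 17.5, max distance 15.5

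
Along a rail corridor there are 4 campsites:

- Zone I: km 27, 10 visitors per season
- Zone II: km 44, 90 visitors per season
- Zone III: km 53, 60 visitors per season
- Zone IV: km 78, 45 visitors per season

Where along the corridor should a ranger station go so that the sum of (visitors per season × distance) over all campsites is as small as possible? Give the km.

For a sum of weighted absolute distances on a line, the optimum is the weighted median (not the mean). Total weight W = 205; half-weight = 102.5.
Sort by position and accumulate weight:
  km 27 (Zone I, w=10) → cum 10
  km 44 (Zone II, w=90) → cum 100
  km 53 (Zone III, w=60) → cum 160  ≥ 102.5 → median here
  km 78 (Zone IV, w=45) → cum 205
Optimal location: km 53.

x = 53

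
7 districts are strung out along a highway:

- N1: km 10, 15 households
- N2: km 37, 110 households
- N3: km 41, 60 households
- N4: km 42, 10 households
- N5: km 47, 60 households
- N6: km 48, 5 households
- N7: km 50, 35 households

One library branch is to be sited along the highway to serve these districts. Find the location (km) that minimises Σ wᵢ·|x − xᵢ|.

For a sum of weighted absolute distances on a line, the optimum is the weighted median (not the mean). Total weight W = 295; half-weight = 147.5.
Sort by position and accumulate weight:
  km 10 (N1, w=15) → cum 15
  km 37 (N2, w=110) → cum 125
  km 41 (N3, w=60) → cum 185  ≥ 147.5 → median here
  km 42 (N4, w=10) → cum 195
  km 47 (N5, w=60) → cum 255
  km 48 (N6, w=5) → cum 260
  km 50 (N7, w=35) → cum 295
Optimal location: km 41.

x = 41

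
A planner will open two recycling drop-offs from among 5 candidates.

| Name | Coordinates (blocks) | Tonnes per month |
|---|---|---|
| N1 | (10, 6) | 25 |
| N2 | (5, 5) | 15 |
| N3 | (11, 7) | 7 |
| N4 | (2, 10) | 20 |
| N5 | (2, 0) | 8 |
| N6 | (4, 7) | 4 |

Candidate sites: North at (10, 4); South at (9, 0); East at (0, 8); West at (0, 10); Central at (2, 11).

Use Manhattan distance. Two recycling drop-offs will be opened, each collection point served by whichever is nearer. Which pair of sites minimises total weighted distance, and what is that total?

{North, Central}, total 300

Evaluate every pair (each demand assigned to the nearer of the two):
  {North, Central}: total = 300
  {North, West}: total = 332
  {North, East}: total = 348
  {South, Central}: total = 473
  {South, West}: total = 497
  {South, East}: total = 514
  {North, South}: total = 540
  {East, Central}: total = 624
  {East, West}: total = 644
  {West, Central}: total = 683
Best pair: {North, Central} with total 300.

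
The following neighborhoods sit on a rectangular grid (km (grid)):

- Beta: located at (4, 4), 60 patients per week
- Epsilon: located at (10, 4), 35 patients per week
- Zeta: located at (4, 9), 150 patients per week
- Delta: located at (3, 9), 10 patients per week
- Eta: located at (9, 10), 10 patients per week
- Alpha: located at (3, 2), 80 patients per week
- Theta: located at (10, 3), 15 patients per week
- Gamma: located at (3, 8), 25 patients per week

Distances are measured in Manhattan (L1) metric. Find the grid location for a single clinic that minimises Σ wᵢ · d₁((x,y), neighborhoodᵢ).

(4, 8)

Manhattan distance separates: Σwᵢ(|x−xᵢ|+|y−yᵢ|) = Σwᵢ|x−xᵢ| + Σwᵢ|y−yᵢ|, so x and y are optimised independently as 1-D weighted medians.
Total weight W = 385; half = 192.5.
x-coordinate, sorted with cumulative weight:
  x=3 (Delta, w=10) cum 10
  x=3 (Alpha, w=80) cum 90
  x=3 (Gamma, w=25) cum 115
  x=4 (Beta, w=60) cum 175
  x=4 (Zeta, w=150) cum 325  ← median
  x=9 (Eta, w=10) cum 335
  x=10 (Epsilon, w=35) cum 370
  x=10 (Theta, w=15) cum 385
⇒ x* = 4
y-coordinate, sorted with cumulative weight:
  y=2 (Alpha, w=80) cum 80
  y=3 (Theta, w=15) cum 95
  y=4 (Beta, w=60) cum 155
  y=4 (Epsilon, w=35) cum 190
  y=8 (Gamma, w=25) cum 215  ← median
  y=9 (Zeta, w=150) cum 365
  y=9 (Delta, w=10) cum 375
  y=10 (Eta, w=10) cum 385
⇒ y* = 8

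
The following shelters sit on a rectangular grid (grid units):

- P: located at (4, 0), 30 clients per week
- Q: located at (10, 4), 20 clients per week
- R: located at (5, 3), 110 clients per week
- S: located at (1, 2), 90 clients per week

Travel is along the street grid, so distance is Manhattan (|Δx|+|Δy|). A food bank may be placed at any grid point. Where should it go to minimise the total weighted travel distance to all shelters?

(5, 3)

Manhattan distance separates: Σwᵢ(|x−xᵢ|+|y−yᵢ|) = Σwᵢ|x−xᵢ| + Σwᵢ|y−yᵢ|, so x and y are optimised independently as 1-D weighted medians.
Total weight W = 250; half = 125.
x-coordinate, sorted with cumulative weight:
  x=1 (S, w=90) cum 90
  x=4 (P, w=30) cum 120
  x=5 (R, w=110) cum 230  ← median
  x=10 (Q, w=20) cum 250
⇒ x* = 5
y-coordinate, sorted with cumulative weight:
  y=0 (P, w=30) cum 30
  y=2 (S, w=90) cum 120
  y=3 (R, w=110) cum 230  ← median
  y=4 (Q, w=20) cum 250
⇒ y* = 3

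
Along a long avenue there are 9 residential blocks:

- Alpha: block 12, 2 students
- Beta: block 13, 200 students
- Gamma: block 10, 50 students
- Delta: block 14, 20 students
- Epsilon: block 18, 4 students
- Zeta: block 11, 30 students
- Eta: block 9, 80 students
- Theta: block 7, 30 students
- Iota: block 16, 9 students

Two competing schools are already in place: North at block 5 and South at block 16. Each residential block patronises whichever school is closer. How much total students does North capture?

160

The indifferent point is the midpoint (5+16)/2 = 10.5; residential blocks left of it (closer to North at 5) go to North, those right go to South.
  Theta at 7 (w=30) → North
  Eta at 9 (w=80) → North
  Gamma at 10 (w=50) → North
  Zeta at 11 (w=30) → South
  Alpha at 12 (w=2) → South
  Beta at 13 (w=200) → South
  Delta at 14 (w=20) → South
  Iota at 16 (w=9) → South
  Epsilon at 18 (w=4) → South
North captures 160; South captures 265.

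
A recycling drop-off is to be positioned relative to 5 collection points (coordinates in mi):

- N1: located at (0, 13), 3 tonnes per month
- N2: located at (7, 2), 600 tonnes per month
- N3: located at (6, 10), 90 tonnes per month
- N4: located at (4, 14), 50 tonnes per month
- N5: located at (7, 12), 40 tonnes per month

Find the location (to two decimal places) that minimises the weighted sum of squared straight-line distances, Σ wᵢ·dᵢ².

The minimiser of Σwᵢ‖p−pᵢ‖² is the weighted centroid p* = (Σwᵢpᵢ)/(Σwᵢ).
Σwᵢ = 783.
Σwᵢxᵢ = 3·0 + 600·7 + 90·6 + 50·4 + 40·7 = 5220.
Σwᵢyᵢ = 3·13 + 600·2 + 90·10 + 50·14 + 40·12 = 3319.
x* = 5220/783 = 6.67, y* = 3319/783 = 4.24.

(6.67, 4.24)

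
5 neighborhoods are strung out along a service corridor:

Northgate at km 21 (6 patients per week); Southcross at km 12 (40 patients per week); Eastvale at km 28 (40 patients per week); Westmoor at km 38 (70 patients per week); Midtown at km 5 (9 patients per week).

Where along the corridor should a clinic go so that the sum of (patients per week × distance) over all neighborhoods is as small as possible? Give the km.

For a sum of weighted absolute distances on a line, the optimum is the weighted median (not the mean). Total weight W = 165; half-weight = 82.5.
Sort by position and accumulate weight:
  km 5 (Midtown, w=9) → cum 9
  km 12 (Southcross, w=40) → cum 49
  km 21 (Northgate, w=6) → cum 55
  km 28 (Eastvale, w=40) → cum 95  ≥ 82.5 → median here
  km 38 (Westmoor, w=70) → cum 165
Optimal location: km 28.

x = 28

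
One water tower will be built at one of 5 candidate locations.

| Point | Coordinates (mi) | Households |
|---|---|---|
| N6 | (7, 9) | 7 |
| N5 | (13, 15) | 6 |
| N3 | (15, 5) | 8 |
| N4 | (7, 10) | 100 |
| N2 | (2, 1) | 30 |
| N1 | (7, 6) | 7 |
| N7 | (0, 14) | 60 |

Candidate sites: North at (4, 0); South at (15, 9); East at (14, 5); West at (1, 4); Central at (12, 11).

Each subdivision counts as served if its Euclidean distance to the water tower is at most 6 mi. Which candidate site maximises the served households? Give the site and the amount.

Coverage radius r = 6 mi; a point is covered iff (Δx)²+(Δy)² ≤ 6² = 36.
  North (4, 0): covers {N2} → 30
  South (15, 9): covers {N3} → 8
  East (14, 5): covers {N3} → 8
  West (1, 4): covers {N2} → 30
  Central (12, 11): covers {N6, N5, N4} → 113
Maximum coverage at Central: 113 households.

Central, covering 113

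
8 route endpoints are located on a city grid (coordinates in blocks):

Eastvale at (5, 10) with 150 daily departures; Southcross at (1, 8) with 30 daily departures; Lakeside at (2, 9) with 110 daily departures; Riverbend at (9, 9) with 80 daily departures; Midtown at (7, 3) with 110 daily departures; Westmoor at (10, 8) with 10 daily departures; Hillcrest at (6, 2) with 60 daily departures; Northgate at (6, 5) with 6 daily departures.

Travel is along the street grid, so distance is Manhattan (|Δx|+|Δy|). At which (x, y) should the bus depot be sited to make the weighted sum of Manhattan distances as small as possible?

Manhattan distance separates: Σwᵢ(|x−xᵢ|+|y−yᵢ|) = Σwᵢ|x−xᵢ| + Σwᵢ|y−yᵢ|, so x and y are optimised independently as 1-D weighted medians.
Total weight W = 556; half = 278.
x-coordinate, sorted with cumulative weight:
  x=1 (Southcross, w=30) cum 30
  x=2 (Lakeside, w=110) cum 140
  x=5 (Eastvale, w=150) cum 290  ← median
  x=6 (Hillcrest, w=60) cum 350
  x=6 (Northgate, w=6) cum 356
  x=7 (Midtown, w=110) cum 466
  x=9 (Riverbend, w=80) cum 546
  x=10 (Westmoor, w=10) cum 556
⇒ x* = 5
y-coordinate, sorted with cumulative weight:
  y=2 (Hillcrest, w=60) cum 60
  y=3 (Midtown, w=110) cum 170
  y=5 (Northgate, w=6) cum 176
  y=8 (Southcross, w=30) cum 206
  y=8 (Westmoor, w=10) cum 216
  y=9 (Lakeside, w=110) cum 326  ← median
  y=9 (Riverbend, w=80) cum 406
  y=10 (Eastvale, w=150) cum 556
⇒ y* = 9

(5, 9)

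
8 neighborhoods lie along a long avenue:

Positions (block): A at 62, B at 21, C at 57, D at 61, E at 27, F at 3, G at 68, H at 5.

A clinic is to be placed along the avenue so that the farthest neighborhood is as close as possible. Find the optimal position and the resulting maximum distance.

The 1-center on a line is the midpoint of the two extreme points: leftmost at 3, rightmost at 68.
Optimal location = (3 + 68)/2 = 35.5; maximum distance = (68 − 3)/2 = 32.5.

location 35.5, max distance 32.5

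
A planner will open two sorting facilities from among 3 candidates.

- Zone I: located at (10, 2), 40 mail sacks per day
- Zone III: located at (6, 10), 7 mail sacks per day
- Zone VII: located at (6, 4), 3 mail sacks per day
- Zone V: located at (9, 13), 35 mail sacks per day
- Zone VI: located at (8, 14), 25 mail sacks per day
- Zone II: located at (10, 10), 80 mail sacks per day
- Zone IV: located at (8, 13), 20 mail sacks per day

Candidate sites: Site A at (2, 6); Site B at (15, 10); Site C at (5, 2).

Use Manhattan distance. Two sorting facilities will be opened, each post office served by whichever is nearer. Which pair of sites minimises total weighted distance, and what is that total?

{Site B, Site C}, total 1462

Evaluate every pair (each demand assigned to the nearer of the two):
  {Site B, Site C}: total = 1462
  {Site A, Site B}: total = 1744
  {Site A, Site C}: total = 2325
Best pair: {Site B, Site C} with total 1462.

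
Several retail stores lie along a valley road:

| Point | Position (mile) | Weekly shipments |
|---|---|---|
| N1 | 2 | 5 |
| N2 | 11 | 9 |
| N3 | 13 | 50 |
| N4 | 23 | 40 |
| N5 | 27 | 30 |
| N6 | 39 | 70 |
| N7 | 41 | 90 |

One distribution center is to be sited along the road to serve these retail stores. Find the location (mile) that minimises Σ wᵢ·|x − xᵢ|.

x = 39

For a sum of weighted absolute distances on a line, the optimum is the weighted median (not the mean). Total weight W = 294; half-weight = 147.
Sort by position and accumulate weight:
  mile 2 (N1, w=5) → cum 5
  mile 11 (N2, w=9) → cum 14
  mile 13 (N3, w=50) → cum 64
  mile 23 (N4, w=40) → cum 104
  mile 27 (N5, w=30) → cum 134
  mile 39 (N6, w=70) → cum 204  ≥ 147 → median here
  mile 41 (N7, w=90) → cum 294
Optimal location: mile 39.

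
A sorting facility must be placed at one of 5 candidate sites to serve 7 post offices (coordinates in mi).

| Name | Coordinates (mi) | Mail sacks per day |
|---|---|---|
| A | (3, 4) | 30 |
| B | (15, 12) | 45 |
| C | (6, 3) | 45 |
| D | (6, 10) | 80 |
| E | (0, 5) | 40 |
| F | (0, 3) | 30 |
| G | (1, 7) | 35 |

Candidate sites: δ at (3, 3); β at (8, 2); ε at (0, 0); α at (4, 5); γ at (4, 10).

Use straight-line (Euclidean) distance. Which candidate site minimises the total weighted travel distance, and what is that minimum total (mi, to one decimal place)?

α, total 1607.6 mi

Total weighted distance at each candidate:
  δ (3, 3): total = 1840.0
  β (8, 2): total = 2355.9
  ε (0, 0): total = 2786.7
  α (4, 5): total = 1607.6
  γ (4, 10): total = 1819.7
Minimum is at α with total 1607.6 mi.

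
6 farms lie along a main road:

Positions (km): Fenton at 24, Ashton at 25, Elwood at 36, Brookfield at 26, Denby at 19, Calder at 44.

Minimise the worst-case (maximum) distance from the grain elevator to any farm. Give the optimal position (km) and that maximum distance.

The 1-center on a line is the midpoint of the two extreme points: leftmost at 19, rightmost at 44.
Optimal location = (19 + 44)/2 = 31.5; maximum distance = (44 − 19)/2 = 12.5.

location 31.5, max distance 12.5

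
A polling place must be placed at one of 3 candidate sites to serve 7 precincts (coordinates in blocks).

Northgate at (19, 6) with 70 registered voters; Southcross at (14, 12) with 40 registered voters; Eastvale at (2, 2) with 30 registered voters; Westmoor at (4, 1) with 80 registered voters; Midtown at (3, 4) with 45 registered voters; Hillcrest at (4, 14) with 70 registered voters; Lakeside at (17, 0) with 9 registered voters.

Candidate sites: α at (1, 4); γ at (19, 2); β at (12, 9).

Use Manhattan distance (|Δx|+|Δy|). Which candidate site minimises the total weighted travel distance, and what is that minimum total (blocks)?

α, total 3990 blocks

Total weighted distance at each candidate:
  α (1, 4): total = 3990
  γ (19, 2): total = 5406
  β (12, 9): total = 4356
Minimum is at α with total 3990 blocks.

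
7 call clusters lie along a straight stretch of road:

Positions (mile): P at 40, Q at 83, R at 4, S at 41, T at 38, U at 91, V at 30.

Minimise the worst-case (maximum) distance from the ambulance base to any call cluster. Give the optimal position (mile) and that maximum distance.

location 47.5, max distance 43.5

The 1-center on a line is the midpoint of the two extreme points: leftmost at 4, rightmost at 91.
Optimal location = (4 + 91)/2 = 47.5; maximum distance = (91 − 4)/2 = 43.5.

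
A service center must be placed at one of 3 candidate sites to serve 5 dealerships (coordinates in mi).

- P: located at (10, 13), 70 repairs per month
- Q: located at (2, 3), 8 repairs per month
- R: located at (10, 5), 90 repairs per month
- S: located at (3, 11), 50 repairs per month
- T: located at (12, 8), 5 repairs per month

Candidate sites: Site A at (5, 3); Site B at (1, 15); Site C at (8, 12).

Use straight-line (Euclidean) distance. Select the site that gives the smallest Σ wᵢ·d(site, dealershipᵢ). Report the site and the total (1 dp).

Total weighted distance at each candidate:
  Site A (5, 3): total = 1746.6
  Site B (1, 15): total = 2241.3
  Site C (8, 12): total = 1181.5
Minimum is at Site C with total 1181.5 mi.

Site C, total 1181.5 mi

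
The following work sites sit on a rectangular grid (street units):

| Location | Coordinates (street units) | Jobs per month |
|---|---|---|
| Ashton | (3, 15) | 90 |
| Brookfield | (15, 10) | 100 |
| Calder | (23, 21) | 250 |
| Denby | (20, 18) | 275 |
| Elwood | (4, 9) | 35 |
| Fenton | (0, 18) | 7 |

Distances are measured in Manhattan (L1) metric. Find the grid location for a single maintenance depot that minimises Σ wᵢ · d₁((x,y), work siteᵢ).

(20, 18)

Manhattan distance separates: Σwᵢ(|x−xᵢ|+|y−yᵢ|) = Σwᵢ|x−xᵢ| + Σwᵢ|y−yᵢ|, so x and y are optimised independently as 1-D weighted medians.
Total weight W = 757; half = 378.5.
x-coordinate, sorted with cumulative weight:
  x=0 (Fenton, w=7) cum 7
  x=3 (Ashton, w=90) cum 97
  x=4 (Elwood, w=35) cum 132
  x=15 (Brookfield, w=100) cum 232
  x=20 (Denby, w=275) cum 507  ← median
  x=23 (Calder, w=250) cum 757
⇒ x* = 20
y-coordinate, sorted with cumulative weight:
  y=9 (Elwood, w=35) cum 35
  y=10 (Brookfield, w=100) cum 135
  y=15 (Ashton, w=90) cum 225
  y=18 (Denby, w=275) cum 500  ← median
  y=18 (Fenton, w=7) cum 507
  y=21 (Calder, w=250) cum 757
⇒ y* = 18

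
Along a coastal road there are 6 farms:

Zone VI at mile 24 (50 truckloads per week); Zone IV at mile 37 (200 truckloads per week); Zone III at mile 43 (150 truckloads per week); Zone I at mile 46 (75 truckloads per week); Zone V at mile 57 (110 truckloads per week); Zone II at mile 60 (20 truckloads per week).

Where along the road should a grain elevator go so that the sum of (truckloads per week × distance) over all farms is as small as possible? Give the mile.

For a sum of weighted absolute distances on a line, the optimum is the weighted median (not the mean). Total weight W = 605; half-weight = 302.5.
Sort by position and accumulate weight:
  mile 24 (Zone VI, w=50) → cum 50
  mile 37 (Zone IV, w=200) → cum 250
  mile 43 (Zone III, w=150) → cum 400  ≥ 302.5 → median here
  mile 46 (Zone I, w=75) → cum 475
  mile 57 (Zone V, w=110) → cum 585
  mile 60 (Zone II, w=20) → cum 605
Optimal location: mile 43.

x = 43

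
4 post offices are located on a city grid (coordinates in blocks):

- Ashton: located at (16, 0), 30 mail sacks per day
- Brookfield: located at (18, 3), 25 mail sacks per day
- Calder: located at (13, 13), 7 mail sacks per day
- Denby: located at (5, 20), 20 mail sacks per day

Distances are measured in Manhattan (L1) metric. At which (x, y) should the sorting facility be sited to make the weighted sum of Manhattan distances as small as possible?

Manhattan distance separates: Σwᵢ(|x−xᵢ|+|y−yᵢ|) = Σwᵢ|x−xᵢ| + Σwᵢ|y−yᵢ|, so x and y are optimised independently as 1-D weighted medians.
Total weight W = 82; half = 41.
x-coordinate, sorted with cumulative weight:
  x=5 (Denby, w=20) cum 20
  x=13 (Calder, w=7) cum 27
  x=16 (Ashton, w=30) cum 57  ← median
  x=18 (Brookfield, w=25) cum 82
⇒ x* = 16
y-coordinate, sorted with cumulative weight:
  y=0 (Ashton, w=30) cum 30
  y=3 (Brookfield, w=25) cum 55  ← median
  y=13 (Calder, w=7) cum 62
  y=20 (Denby, w=20) cum 82
⇒ y* = 3

(16, 3)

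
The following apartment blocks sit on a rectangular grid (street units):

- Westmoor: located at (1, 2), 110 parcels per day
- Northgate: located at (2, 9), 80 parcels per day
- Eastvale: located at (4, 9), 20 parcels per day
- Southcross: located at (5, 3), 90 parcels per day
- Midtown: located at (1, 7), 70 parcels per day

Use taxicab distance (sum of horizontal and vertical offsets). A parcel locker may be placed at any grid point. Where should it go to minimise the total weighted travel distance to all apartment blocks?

(2, 3)

Manhattan distance separates: Σwᵢ(|x−xᵢ|+|y−yᵢ|) = Σwᵢ|x−xᵢ| + Σwᵢ|y−yᵢ|, so x and y are optimised independently as 1-D weighted medians.
Total weight W = 370; half = 185.
x-coordinate, sorted with cumulative weight:
  x=1 (Westmoor, w=110) cum 110
  x=1 (Midtown, w=70) cum 180
  x=2 (Northgate, w=80) cum 260  ← median
  x=4 (Eastvale, w=20) cum 280
  x=5 (Southcross, w=90) cum 370
⇒ x* = 2
y-coordinate, sorted with cumulative weight:
  y=2 (Westmoor, w=110) cum 110
  y=3 (Southcross, w=90) cum 200  ← median
  y=7 (Midtown, w=70) cum 270
  y=9 (Northgate, w=80) cum 350
  y=9 (Eastvale, w=20) cum 370
⇒ y* = 3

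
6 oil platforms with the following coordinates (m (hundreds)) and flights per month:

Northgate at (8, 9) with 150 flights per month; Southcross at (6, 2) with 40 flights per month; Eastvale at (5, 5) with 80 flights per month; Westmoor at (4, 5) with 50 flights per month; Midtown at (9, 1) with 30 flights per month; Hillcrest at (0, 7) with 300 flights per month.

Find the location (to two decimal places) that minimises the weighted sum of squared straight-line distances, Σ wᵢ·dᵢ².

(3.55, 6.48)

The minimiser of Σwᵢ‖p−pᵢ‖² is the weighted centroid p* = (Σwᵢpᵢ)/(Σwᵢ).
Σwᵢ = 650.
Σwᵢxᵢ = 150·8 + 40·6 + 80·5 + 50·4 + 30·9 + 300·0 = 2310.
Σwᵢyᵢ = 150·9 + 40·2 + 80·5 + 50·5 + 30·1 + 300·7 = 4210.
x* = 2310/650 = 3.55, y* = 4210/650 = 6.48.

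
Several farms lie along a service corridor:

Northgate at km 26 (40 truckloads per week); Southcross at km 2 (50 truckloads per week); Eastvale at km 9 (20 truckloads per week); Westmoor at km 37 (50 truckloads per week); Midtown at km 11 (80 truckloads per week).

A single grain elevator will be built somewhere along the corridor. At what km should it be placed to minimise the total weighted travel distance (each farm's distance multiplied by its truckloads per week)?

For a sum of weighted absolute distances on a line, the optimum is the weighted median (not the mean). Total weight W = 240; half-weight = 120.
Sort by position and accumulate weight:
  km 2 (Southcross, w=50) → cum 50
  km 9 (Eastvale, w=20) → cum 70
  km 11 (Midtown, w=80) → cum 150  ≥ 120 → median here
  km 26 (Northgate, w=40) → cum 190
  km 37 (Westmoor, w=50) → cum 240
Optimal location: km 11.

x = 11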